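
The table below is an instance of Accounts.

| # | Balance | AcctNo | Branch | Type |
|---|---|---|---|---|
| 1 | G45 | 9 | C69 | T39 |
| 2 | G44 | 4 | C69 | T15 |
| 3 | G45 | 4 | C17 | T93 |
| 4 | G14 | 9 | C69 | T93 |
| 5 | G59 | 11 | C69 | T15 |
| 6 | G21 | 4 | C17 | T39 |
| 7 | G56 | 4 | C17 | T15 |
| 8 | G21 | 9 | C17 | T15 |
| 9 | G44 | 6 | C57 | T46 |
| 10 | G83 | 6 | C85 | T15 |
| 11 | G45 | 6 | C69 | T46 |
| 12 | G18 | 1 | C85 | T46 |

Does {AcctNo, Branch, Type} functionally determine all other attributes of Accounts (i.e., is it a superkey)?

Yes

All 12 rows have distinct {AcctNo, Branch, Type} values, so {AcctNo, Branch, Type} → (all attributes) holds and {AcctNo, Branch, Type} is a superkey.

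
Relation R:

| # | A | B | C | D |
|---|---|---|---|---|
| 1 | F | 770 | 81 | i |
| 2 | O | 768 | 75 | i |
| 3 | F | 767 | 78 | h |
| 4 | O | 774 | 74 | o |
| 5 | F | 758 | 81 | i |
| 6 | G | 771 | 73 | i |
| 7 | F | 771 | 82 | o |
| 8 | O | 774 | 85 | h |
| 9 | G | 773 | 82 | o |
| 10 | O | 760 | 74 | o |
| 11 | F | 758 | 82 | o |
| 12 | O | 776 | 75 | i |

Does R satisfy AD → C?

Yes

(A=F, D=i): rows 1, 5 → C = 81, 81 ✓
(A=O, D=i): rows 2, 12 → C = 75, 75 ✓
(A=F, D=h): row 3 → C = 78 ✓
(A=O, D=o): rows 4, 10 → C = 74, 74 ✓
(A=G, D=i): row 6 → C = 73 ✓
(A=F, D=o): rows 7, 11 → C = 82, 82 ✓
(A=O, D=h): row 8 → C = 85 ✓
(A=G, D=o): row 9 → C = 82 ✓
Every AD value is associated with a single C value, so AD → C holds.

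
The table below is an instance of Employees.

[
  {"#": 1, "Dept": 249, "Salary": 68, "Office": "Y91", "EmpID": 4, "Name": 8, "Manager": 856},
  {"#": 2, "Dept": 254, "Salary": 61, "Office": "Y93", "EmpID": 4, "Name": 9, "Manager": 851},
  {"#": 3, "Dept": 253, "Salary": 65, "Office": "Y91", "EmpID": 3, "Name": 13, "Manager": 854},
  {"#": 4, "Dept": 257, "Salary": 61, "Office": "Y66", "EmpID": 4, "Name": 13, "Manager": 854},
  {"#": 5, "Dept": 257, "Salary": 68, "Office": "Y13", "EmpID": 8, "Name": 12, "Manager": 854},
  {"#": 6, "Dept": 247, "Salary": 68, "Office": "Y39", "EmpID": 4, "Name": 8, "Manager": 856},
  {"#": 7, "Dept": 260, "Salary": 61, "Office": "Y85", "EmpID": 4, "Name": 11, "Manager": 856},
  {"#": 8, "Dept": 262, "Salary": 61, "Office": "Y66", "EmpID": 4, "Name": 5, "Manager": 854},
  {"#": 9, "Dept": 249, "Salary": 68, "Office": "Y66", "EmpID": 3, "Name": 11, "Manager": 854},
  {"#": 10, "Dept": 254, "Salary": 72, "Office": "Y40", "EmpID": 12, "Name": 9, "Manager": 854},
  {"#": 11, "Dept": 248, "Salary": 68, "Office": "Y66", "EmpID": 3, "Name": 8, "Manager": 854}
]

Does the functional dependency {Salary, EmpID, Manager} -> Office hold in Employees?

(Salary=68, EmpID=4, Manager=856): rows 1, 6 → Office takes values {Y91, Y39} — violation
(Salary=61, EmpID=4, Manager=851): row 2 → Office = Y93 ✓
(Salary=65, EmpID=3, Manager=854): row 3 → Office = Y91 ✓
(Salary=61, EmpID=4, Manager=854): rows 4, 8 → Office = Y66, Y66 ✓
(Salary=68, EmpID=8, Manager=854): row 5 → Office = Y13 ✓
(Salary=61, EmpID=4, Manager=856): row 7 → Office = Y85 ✓
(Salary=68, EmpID=3, Manager=854): rows 9, 11 → Office = Y66, Y66 ✓
(Salary=72, EmpID=12, Manager=854): row 10 → Office = Y40 ✓
Two rows agree on {Salary, EmpID, Manager} but differ on Office, so {Salary, EmpID, Manager} -> Office does not hold.

No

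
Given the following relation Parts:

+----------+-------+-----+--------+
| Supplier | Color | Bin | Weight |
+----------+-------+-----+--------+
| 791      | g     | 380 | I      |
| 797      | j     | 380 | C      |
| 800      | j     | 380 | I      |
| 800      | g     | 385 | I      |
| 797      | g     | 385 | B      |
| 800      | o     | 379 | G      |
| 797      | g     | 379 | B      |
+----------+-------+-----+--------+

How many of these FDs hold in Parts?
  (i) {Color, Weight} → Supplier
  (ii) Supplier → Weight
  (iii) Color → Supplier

0

(i) {Color, Weight} → Supplier: (Color=g, Weight=I): 2 rows → Supplier takes values {791, 800} — violation — fails.
(ii) Supplier → Weight: Supplier=797: 3 rows → Weight takes values {C, B} — violation; Supplier=800: 3 rows → Weight takes values {I, G} — violation — fails.
(iii) Color → Supplier: Color=g: 4 rows → Supplier takes values {791, 800, 797} — violation; Color=j: 2 rows → Supplier takes values {797, 800} — violation — fails.
None of the 3 dependencies hold.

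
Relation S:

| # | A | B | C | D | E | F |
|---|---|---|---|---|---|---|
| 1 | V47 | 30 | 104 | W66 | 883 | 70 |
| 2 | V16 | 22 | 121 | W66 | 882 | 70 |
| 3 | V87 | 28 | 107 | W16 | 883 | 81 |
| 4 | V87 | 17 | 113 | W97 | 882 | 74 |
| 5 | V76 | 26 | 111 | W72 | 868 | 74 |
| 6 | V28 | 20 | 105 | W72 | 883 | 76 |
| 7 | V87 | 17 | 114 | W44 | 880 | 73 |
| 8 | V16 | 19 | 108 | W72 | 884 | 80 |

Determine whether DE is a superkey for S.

All 8 rows have distinct DE values, so DE → (all attributes) holds and DE is a superkey.

Yes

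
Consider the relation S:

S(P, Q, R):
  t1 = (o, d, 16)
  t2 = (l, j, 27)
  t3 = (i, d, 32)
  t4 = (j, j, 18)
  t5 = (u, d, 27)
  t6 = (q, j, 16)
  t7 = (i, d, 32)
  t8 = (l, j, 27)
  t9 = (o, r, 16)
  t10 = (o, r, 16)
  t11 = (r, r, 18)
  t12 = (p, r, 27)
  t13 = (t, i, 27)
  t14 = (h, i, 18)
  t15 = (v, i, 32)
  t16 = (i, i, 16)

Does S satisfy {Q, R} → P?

Yes

(Q=d, R=16): row 1 → P = o ✓
(Q=j, R=27): rows 2, 8 → P = l, l ✓
(Q=d, R=32): rows 3, 7 → P = i, i ✓
(Q=j, R=18): row 4 → P = j ✓
(Q=d, R=27): row 5 → P = u ✓
(Q=j, R=16): row 6 → P = q ✓
(Q=r, R=16): rows 9, 10 → P = o, o ✓
(Q=r, R=18): row 11 → P = r ✓
(Q=r, R=27): row 12 → P = p ✓
(Q=i, R=27): row 13 → P = t ✓
(Q=i, R=18): row 14 → P = h ✓
(Q=i, R=32): row 15 → P = v ✓
(Q=i, R=16): row 16 → P = i ✓
Every {Q, R} value is associated with a single P value, so {Q, R} → P holds.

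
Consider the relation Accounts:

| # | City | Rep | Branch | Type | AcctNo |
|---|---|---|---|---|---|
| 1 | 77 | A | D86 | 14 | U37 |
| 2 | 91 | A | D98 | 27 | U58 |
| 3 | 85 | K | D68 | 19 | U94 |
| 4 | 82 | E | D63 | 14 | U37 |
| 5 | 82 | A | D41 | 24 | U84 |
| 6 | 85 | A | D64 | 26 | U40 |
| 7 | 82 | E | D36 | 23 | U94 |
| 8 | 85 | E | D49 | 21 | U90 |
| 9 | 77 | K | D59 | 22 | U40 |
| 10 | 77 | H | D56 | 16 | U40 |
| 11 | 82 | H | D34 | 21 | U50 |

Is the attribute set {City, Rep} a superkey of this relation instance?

No

Rows 4 and 7 have the same {City, Rep} value (City=82, Rep=E) but are distinct tuples, so {City, Rep} does not determine every attribute — not a superkey.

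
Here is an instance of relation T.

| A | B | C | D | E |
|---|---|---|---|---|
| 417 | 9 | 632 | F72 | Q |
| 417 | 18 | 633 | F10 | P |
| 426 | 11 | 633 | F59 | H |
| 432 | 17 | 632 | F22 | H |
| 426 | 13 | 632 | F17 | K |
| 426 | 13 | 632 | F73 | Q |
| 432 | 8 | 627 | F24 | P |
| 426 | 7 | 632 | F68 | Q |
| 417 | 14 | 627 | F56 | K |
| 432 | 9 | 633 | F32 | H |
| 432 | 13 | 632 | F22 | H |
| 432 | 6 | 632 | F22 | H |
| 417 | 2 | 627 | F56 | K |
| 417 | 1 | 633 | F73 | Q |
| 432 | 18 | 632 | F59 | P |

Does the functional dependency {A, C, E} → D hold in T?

(A=417, C=632, E=Q): 1 row → D = F72 ✓
(A=417, C=633, E=P): 1 row → D = F10 ✓
(A=426, C=633, E=H): 1 row → D = F59 ✓
(A=432, C=632, E=H): 3 rows → D = F22, F22, F22 ✓
(A=426, C=632, E=K): 1 row → D = F17 ✓
(A=426, C=632, E=Q): 2 rows → D takes values {F73, F68} — violation
(A=432, C=627, E=P): 1 row → D = F24 ✓
(A=417, C=627, E=K): 2 rows → D = F56, F56 ✓
(A=432, C=633, E=H): 1 row → D = F32 ✓
(A=417, C=633, E=Q): 1 row → D = F73 ✓
(A=432, C=632, E=P): 1 row → D = F59 ✓
Two rows agree on {A, C, E} but differ on D, so {A, C, E} → D does not hold.

No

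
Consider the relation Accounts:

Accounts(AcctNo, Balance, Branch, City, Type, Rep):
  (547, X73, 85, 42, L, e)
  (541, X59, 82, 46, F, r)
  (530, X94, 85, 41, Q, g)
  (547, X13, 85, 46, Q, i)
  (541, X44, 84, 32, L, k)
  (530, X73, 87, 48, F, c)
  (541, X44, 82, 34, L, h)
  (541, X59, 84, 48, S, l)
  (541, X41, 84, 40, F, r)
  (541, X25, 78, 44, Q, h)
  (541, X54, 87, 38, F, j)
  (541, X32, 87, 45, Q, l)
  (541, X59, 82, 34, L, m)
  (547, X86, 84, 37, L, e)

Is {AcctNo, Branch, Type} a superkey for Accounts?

No

Two distinct rows share (AcctNo=541, Branch=82, Type=L), so {AcctNo, Branch, Type} does not determine every attribute — not a superkey.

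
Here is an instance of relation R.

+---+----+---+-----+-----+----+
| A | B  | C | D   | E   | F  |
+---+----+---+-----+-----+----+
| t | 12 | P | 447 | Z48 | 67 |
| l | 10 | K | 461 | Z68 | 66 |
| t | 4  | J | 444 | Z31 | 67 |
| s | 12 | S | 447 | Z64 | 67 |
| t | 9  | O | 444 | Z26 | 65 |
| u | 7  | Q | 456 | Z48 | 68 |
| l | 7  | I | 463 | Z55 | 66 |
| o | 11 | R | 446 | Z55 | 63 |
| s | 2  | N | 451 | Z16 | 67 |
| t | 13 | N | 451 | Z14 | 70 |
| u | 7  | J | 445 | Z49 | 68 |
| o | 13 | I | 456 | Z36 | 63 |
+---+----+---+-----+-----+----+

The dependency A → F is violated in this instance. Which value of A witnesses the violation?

t

A=t: 4 rows → F takes values {67, 65, 70} — violation
A=l: 2 rows → F = 66, 66 ✓
A=s: 2 rows → F = 67, 67 ✓
A=u: 2 rows → F = 68, 68 ✓
A=o: 2 rows → F = 63, 63 ✓
The only A value with inconsistent F is A=t.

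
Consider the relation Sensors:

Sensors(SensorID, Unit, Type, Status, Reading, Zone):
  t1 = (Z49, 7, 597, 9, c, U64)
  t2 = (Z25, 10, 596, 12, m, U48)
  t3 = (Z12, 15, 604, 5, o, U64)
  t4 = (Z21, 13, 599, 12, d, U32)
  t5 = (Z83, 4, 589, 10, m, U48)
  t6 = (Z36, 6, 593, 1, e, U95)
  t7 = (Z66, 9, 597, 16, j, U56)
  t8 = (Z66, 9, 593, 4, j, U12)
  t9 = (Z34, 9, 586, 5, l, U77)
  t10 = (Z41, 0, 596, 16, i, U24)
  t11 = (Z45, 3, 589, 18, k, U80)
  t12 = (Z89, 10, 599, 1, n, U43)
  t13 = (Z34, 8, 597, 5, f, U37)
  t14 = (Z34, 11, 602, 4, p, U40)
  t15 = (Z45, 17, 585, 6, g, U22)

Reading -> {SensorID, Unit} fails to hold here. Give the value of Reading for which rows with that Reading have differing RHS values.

m

Reading=c: row 1 → {SensorID,Unit} = (Z49, 7) ✓
Reading=m: rows 2, 5 → {SensorID,Unit} takes values {(Z25, 10), (Z83, 4)} — violation
Reading=o: row 3 → {SensorID,Unit} = (Z12, 15) ✓
Reading=d: row 4 → {SensorID,Unit} = (Z21, 13) ✓
Reading=e: row 6 → {SensorID,Unit} = (Z36, 6) ✓
Reading=j: rows 7, 8 → {SensorID,Unit} = (Z66, 9), (Z66, 9) ✓
Reading=l: row 9 → {SensorID,Unit} = (Z34, 9) ✓
Reading=i: row 10 → {SensorID,Unit} = (Z41, 0) ✓
Reading=k: row 11 → {SensorID,Unit} = (Z45, 3) ✓
Reading=n: row 12 → {SensorID,Unit} = (Z89, 10) ✓
Reading=f: row 13 → {SensorID,Unit} = (Z34, 8) ✓
Reading=p: row 14 → {SensorID,Unit} = (Z34, 11) ✓
Reading=g: row 15 → {SensorID,Unit} = (Z45, 17) ✓
The only Reading value with inconsistent RHS is Reading=m.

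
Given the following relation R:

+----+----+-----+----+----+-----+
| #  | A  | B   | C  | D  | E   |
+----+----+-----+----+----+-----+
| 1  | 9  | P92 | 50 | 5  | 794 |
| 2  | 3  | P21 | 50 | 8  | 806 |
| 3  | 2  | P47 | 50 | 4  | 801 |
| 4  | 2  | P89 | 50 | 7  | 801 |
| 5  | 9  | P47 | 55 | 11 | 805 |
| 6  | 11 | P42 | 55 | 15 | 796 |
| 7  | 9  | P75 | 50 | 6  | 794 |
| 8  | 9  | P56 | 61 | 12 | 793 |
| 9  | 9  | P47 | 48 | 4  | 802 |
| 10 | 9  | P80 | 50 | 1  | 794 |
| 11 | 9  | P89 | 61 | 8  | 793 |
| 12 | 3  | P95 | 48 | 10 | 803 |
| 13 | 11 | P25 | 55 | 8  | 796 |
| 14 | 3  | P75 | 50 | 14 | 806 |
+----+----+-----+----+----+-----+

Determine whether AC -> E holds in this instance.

(A=9, C=50): rows 1, 7, 10 → E = 794, 794, 794 ✓
(A=3, C=50): rows 2, 14 → E = 806, 806 ✓
(A=2, C=50): rows 3, 4 → E = 801, 801 ✓
(A=9, C=55): row 5 → E = 805 ✓
(A=11, C=55): rows 6, 13 → E = 796, 796 ✓
(A=9, C=61): rows 8, 11 → E = 793, 793 ✓
(A=9, C=48): row 9 → E = 802 ✓
(A=3, C=48): row 12 → E = 803 ✓
Every AC value is associated with a single E value, so AC -> E holds.

Yes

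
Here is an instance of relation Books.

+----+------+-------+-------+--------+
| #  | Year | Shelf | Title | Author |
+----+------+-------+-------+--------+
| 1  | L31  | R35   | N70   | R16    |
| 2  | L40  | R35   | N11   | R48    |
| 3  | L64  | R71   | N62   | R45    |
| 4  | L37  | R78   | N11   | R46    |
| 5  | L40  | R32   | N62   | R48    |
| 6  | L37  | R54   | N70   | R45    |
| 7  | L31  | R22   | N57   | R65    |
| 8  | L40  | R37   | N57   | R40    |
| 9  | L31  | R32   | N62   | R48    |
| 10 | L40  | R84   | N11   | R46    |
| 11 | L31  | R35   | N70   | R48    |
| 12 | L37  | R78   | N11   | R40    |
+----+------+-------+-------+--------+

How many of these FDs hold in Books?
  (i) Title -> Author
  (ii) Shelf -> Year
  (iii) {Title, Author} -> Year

0

(i) Title -> Author: Title=N70: rows 1, 6, 11 → Author takes values {R16, R45, R48} — violation; Title=N11: rows 2, 4, 10, 12 → Author takes values {R48, R46, R40} — violation; Title=N62: rows 3, 5, 9 → Author takes values {R45, R48} — violation; Title=N57: rows 7, 8 → Author takes values {R65, R40} — violation — fails.
(ii) Shelf -> Year: Shelf=R35: rows 1, 2, 11 → Year takes values {L31, L40} — violation; Shelf=R32: rows 5, 9 → Year takes values {L40, L31} — violation — fails.
(iii) {Title, Author} -> Year: (Title=N11, Author=R46): rows 4, 10 → Year takes values {L37, L40} — violation; (Title=N62, Author=R48): rows 5, 9 → Year takes values {L40, L31} — violation — fails.
None of the 3 dependencies hold.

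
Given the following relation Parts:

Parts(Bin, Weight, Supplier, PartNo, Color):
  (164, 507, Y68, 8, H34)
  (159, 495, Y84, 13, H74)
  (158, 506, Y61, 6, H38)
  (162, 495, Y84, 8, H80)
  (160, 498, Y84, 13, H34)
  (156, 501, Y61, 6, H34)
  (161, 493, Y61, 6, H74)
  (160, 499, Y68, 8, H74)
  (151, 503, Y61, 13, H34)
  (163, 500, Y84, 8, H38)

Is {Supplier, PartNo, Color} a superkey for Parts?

Yes

All 10 rows have distinct {Supplier, PartNo, Color} values, so {Supplier, PartNo, Color} → (all attributes) holds and {Supplier, PartNo, Color} is a superkey.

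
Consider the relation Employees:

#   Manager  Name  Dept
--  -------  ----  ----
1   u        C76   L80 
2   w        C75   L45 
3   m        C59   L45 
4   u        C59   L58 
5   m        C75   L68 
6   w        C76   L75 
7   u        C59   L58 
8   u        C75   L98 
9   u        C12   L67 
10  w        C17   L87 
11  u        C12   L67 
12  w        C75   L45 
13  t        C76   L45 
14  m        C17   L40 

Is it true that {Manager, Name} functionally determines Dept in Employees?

(Manager=u, Name=C76): row 1 → Dept = L80 ✓
(Manager=w, Name=C75): rows 2, 12 → Dept = L45, L45 ✓
(Manager=m, Name=C59): row 3 → Dept = L45 ✓
(Manager=u, Name=C59): rows 4, 7 → Dept = L58, L58 ✓
(Manager=m, Name=C75): row 5 → Dept = L68 ✓
(Manager=w, Name=C76): row 6 → Dept = L75 ✓
(Manager=u, Name=C75): row 8 → Dept = L98 ✓
(Manager=u, Name=C12): rows 9, 11 → Dept = L67, L67 ✓
(Manager=w, Name=C17): row 10 → Dept = L87 ✓
(Manager=t, Name=C76): row 13 → Dept = L45 ✓
(Manager=m, Name=C17): row 14 → Dept = L40 ✓
Every {Manager, Name} value is associated with a single Dept value, so {Manager, Name} -> Dept holds.

Yes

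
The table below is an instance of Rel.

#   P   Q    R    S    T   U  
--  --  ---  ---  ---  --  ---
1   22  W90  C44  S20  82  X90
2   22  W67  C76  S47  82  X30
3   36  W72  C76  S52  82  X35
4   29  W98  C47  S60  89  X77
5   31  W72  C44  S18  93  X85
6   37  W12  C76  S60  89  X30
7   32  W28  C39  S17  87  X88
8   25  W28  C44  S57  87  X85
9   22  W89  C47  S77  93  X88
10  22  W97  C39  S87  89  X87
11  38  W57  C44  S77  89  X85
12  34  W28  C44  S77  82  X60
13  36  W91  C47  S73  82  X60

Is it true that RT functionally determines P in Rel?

No

(R=C44, T=82): rows 1, 12 → P takes values {22, 34} — violation
(R=C76, T=82): rows 2, 3 → P takes values {22, 36} — violation
(R=C47, T=89): row 4 → P = 29 ✓
(R=C44, T=93): row 5 → P = 31 ✓
(R=C76, T=89): row 6 → P = 37 ✓
(R=C39, T=87): row 7 → P = 32 ✓
(R=C44, T=87): row 8 → P = 25 ✓
(R=C47, T=93): row 9 → P = 22 ✓
(R=C39, T=89): row 10 → P = 22 ✓
(R=C44, T=89): row 11 → P = 38 ✓
(R=C47, T=82): row 13 → P = 36 ✓
Two rows agree on RT but differ on P, so RT → P does not hold.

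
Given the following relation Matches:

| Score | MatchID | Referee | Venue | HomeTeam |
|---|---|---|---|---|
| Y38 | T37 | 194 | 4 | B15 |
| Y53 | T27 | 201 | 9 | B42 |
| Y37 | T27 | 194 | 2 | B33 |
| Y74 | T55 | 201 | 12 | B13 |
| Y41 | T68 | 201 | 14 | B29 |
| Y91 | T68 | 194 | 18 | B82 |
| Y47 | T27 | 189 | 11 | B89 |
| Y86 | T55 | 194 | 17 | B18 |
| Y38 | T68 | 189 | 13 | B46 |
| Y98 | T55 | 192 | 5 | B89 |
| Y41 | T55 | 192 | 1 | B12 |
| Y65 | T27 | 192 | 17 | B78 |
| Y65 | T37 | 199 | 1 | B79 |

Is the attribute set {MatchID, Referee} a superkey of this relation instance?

Two distinct rows share (MatchID=T55, Referee=192), so {MatchID, Referee} does not determine every attribute — not a superkey.

No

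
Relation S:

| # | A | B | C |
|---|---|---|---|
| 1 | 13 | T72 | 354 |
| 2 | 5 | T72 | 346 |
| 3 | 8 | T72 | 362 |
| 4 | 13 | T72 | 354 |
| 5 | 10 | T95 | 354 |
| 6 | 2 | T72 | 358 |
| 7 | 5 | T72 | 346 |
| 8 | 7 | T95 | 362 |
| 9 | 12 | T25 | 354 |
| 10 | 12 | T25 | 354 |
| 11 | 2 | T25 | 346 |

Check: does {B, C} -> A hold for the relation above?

(B=T72, C=354): rows 1, 4 → A = 13, 13 ✓
(B=T72, C=346): rows 2, 7 → A = 5, 5 ✓
(B=T72, C=362): row 3 → A = 8 ✓
(B=T95, C=354): row 5 → A = 10 ✓
(B=T72, C=358): row 6 → A = 2 ✓
(B=T95, C=362): row 8 → A = 7 ✓
(B=T25, C=354): rows 9, 10 → A = 12, 12 ✓
(B=T25, C=346): row 11 → A = 2 ✓
Every {B, C} value is associated with a single A value, so {B, C} -> A holds.

Yes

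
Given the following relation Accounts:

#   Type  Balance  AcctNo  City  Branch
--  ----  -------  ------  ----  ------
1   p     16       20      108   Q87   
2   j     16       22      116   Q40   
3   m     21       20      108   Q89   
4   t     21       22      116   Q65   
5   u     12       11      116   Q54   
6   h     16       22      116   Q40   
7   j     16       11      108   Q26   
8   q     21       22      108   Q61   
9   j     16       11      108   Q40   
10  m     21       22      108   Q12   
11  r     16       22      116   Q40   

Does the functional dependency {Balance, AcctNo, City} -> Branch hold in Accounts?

No

(Balance=16, AcctNo=20, City=108): row 1 → Branch = Q87 ✓
(Balance=16, AcctNo=22, City=116): rows 2, 6, 11 → Branch = Q40, Q40, Q40 ✓
(Balance=21, AcctNo=20, City=108): row 3 → Branch = Q89 ✓
(Balance=21, AcctNo=22, City=116): row 4 → Branch = Q65 ✓
(Balance=12, AcctNo=11, City=116): row 5 → Branch = Q54 ✓
(Balance=16, AcctNo=11, City=108): rows 7, 9 → Branch takes values {Q26, Q40} — violation
(Balance=21, AcctNo=22, City=108): rows 8, 10 → Branch takes values {Q61, Q12} — violation
Two rows agree on {Balance, AcctNo, City} but differ on Branch, so {Balance, AcctNo, City} -> Branch does not hold.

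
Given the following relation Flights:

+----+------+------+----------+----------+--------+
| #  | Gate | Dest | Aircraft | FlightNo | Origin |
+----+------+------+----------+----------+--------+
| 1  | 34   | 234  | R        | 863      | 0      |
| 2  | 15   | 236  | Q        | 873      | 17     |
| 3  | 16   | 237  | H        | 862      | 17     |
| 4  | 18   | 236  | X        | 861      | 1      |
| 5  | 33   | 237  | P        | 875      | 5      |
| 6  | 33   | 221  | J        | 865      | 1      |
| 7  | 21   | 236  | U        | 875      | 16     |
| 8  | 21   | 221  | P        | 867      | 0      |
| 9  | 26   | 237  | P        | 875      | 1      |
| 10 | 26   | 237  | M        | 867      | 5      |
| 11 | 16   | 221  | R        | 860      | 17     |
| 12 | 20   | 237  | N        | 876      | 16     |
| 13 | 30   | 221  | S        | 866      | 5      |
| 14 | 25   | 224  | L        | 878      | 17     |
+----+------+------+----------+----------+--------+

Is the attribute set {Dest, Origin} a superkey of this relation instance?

No

Rows 5 and 10 have the same {Dest, Origin} value (Dest=237, Origin=5) but are distinct tuples, so {Dest, Origin} does not determine every attribute — not a superkey.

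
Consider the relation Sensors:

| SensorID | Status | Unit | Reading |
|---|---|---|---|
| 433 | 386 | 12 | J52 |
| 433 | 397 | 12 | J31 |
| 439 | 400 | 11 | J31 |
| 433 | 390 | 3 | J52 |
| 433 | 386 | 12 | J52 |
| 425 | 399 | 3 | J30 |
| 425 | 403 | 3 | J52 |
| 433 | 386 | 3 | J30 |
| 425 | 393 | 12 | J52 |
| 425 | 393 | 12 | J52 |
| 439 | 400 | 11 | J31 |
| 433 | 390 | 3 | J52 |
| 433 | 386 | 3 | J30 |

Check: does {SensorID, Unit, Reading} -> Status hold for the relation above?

Yes

(SensorID=433, Unit=12, Reading=J52): 2 rows → Status = 386, 386 ✓
(SensorID=433, Unit=12, Reading=J31): 1 row → Status = 397 ✓
(SensorID=439, Unit=11, Reading=J31): 2 rows → Status = 400, 400 ✓
(SensorID=433, Unit=3, Reading=J52): 2 rows → Status = 390, 390 ✓
(SensorID=425, Unit=3, Reading=J30): 1 row → Status = 399 ✓
(SensorID=425, Unit=3, Reading=J52): 1 row → Status = 403 ✓
(SensorID=433, Unit=3, Reading=J30): 2 rows → Status = 386, 386 ✓
(SensorID=425, Unit=12, Reading=J52): 2 rows → Status = 393, 393 ✓
Every {SensorID, Unit, Reading} value is associated with a single Status value, so {SensorID, Unit, Reading} -> Status holds.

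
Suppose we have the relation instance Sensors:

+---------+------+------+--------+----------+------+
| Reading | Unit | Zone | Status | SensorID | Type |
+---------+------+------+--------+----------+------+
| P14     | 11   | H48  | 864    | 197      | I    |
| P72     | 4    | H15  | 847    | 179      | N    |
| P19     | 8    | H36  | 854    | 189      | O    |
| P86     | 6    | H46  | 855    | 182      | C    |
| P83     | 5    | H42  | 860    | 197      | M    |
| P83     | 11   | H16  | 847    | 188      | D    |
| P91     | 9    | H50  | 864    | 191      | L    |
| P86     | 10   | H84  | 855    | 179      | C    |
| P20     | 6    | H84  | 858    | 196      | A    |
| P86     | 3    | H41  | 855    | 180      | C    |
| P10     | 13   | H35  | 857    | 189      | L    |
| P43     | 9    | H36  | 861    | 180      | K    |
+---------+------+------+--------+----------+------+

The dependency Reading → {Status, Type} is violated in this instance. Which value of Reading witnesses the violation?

Reading=P14: 1 row → {Status,Type} = (864, I) ✓
Reading=P72: 1 row → {Status,Type} = (847, N) ✓
Reading=P19: 1 row → {Status,Type} = (854, O) ✓
Reading=P86: 3 rows → {Status,Type} = (855, C), (855, C), (855, C) ✓
Reading=P83: 2 rows → {Status,Type} takes values {(860, M), (847, D)} — violation
Reading=P91: 1 row → {Status,Type} = (864, L) ✓
Reading=P20: 1 row → {Status,Type} = (858, A) ✓
Reading=P10: 1 row → {Status,Type} = (857, L) ✓
Reading=P43: 1 row → {Status,Type} = (861, K) ✓
The only Reading value with inconsistent RHS is Reading=P83.

P83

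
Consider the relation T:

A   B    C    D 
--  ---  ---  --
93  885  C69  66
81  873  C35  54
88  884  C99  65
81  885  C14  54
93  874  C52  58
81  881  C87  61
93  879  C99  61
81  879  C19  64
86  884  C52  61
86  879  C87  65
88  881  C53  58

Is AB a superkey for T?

All 11 rows have distinct AB values, so AB → (all attributes) holds and AB is a superkey.

Yes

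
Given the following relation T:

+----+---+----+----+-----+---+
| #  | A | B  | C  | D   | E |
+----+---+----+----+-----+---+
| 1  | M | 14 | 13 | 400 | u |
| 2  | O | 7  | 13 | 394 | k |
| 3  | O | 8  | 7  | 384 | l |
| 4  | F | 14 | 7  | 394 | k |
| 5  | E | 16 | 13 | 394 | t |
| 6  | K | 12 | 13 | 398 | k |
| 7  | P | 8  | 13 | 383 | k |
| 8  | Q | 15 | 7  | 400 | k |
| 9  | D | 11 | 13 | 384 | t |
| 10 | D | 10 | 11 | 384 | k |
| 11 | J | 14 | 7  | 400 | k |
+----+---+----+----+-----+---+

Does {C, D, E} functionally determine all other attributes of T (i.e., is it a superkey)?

Rows 8 and 11 have the same {C, D, E} value (C=7, D=400, E=k) but are distinct tuples, so {C, D, E} does not determine every attribute — not a superkey.

No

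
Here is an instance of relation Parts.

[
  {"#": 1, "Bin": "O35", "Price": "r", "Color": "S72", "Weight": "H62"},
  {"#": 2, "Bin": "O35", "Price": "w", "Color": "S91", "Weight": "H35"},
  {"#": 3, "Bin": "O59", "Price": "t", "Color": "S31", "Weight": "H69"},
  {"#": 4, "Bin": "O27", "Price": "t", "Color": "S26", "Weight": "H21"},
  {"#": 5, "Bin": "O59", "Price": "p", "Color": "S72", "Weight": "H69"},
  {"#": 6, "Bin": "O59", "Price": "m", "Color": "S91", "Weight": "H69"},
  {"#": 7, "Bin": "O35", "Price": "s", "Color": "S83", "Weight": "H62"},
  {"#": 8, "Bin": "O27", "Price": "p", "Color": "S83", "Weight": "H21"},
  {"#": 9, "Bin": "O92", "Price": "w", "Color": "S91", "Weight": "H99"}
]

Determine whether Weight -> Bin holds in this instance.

Yes

Weight=H62: rows 1, 7 → Bin = O35, O35 ✓
Weight=H35: row 2 → Bin = O35 ✓
Weight=H69: rows 3, 5, 6 → Bin = O59, O59, O59 ✓
Weight=H21: rows 4, 8 → Bin = O27, O27 ✓
Weight=H99: row 9 → Bin = O92 ✓
Every Weight value is associated with a single Bin value, so Weight -> Bin holds.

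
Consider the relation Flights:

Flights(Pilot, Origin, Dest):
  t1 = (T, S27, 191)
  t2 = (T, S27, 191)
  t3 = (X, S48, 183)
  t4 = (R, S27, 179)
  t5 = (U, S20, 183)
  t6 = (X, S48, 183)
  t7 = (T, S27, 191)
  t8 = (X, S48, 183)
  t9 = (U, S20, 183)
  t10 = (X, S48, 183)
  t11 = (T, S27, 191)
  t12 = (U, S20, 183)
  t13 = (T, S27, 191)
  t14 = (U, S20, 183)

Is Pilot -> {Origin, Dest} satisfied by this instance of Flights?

Yes

Pilot=T: rows 1, 2, 7, 11, 13 → {Origin,Dest} = (S27, 191), (S27, 191), (S27, 191), (S27, 191), (S27, 191) ✓
Pilot=X: rows 3, 6, 8, 10 → {Origin,Dest} = (S48, 183), (S48, 183), (S48, 183), (S48, 183) ✓
Pilot=R: row 4 → {Origin,Dest} = (S27, 179) ✓
Pilot=U: rows 5, 9, 12, 14 → {Origin,Dest} = (S20, 183), (S20, 183), (S20, 183), (S20, 183) ✓
Every Pilot value is associated with a single {Origin, Dest} value, so Pilot -> {Origin, Dest} holds.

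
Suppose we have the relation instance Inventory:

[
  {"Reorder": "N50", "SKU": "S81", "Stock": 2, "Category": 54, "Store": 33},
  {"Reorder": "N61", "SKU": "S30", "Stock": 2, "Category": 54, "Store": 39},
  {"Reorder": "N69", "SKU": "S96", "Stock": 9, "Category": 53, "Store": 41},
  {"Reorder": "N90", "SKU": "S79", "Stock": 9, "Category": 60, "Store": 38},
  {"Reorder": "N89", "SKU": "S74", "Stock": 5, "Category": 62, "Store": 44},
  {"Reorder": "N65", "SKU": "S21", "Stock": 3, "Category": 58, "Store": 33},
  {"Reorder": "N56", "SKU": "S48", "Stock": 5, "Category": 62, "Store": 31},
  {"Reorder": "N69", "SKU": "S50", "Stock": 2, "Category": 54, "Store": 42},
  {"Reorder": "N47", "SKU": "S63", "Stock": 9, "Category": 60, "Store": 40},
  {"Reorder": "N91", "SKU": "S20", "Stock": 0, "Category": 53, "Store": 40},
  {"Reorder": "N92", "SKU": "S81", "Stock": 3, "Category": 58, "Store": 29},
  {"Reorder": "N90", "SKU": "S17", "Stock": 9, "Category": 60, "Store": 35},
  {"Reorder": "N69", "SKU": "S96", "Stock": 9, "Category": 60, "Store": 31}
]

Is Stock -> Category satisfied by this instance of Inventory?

Stock=2: 3 rows → Category = 54, 54, 54 ✓
Stock=9: 5 rows → Category takes values {53, 60} — violation
Stock=5: 2 rows → Category = 62, 62 ✓
Stock=3: 2 rows → Category = 58, 58 ✓
Stock=0: 1 row → Category = 53 ✓
Two rows agree on Stock but differ on Category, so Stock -> Category does not hold.

No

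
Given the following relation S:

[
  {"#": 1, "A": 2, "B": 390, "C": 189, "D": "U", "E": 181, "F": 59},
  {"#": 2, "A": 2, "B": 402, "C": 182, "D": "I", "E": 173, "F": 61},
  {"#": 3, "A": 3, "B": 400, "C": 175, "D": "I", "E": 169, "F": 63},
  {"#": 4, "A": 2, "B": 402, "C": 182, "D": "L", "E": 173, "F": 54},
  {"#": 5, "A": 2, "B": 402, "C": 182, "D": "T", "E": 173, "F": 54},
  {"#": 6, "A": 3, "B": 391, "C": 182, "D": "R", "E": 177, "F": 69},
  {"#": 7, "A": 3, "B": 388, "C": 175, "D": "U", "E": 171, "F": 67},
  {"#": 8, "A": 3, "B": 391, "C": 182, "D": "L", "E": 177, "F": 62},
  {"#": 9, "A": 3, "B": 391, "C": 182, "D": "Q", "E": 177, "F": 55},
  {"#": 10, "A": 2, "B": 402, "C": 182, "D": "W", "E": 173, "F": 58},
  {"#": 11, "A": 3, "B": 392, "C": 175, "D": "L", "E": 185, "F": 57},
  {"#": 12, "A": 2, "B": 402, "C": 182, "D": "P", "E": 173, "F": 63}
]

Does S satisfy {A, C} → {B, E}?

No

(A=2, C=189): row 1 → {B,E} = (390, 181) ✓
(A=2, C=182): rows 2, 4, 5, 10, 12 → {B,E} = (402, 173), (402, 173), (402, 173), (402, 173), (402, 173) ✓
(A=3, C=175): rows 3, 7, 11 → {B,E} takes values {(400, 169), (388, 171), (392, 185)} — violation
(A=3, C=182): rows 6, 8, 9 → {B,E} = (391, 177), (391, 177), (391, 177) ✓
Two rows agree on {A, C} but differ on {B, E}, so {A, C} → {B, E} does not hold.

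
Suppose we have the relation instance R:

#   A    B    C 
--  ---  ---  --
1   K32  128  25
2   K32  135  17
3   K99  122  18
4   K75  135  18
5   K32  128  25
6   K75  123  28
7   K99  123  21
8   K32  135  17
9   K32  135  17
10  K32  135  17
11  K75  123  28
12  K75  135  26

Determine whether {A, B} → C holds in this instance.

No

(A=K32, B=128): rows 1, 5 → C = 25, 25 ✓
(A=K32, B=135): rows 2, 8, 9, 10 → C = 17, 17, 17, 17 ✓
(A=K99, B=122): row 3 → C = 18 ✓
(A=K75, B=135): rows 4, 12 → C takes values {18, 26} — violation
(A=K75, B=123): rows 6, 11 → C = 28, 28 ✓
(A=K99, B=123): row 7 → C = 21 ✓
Two rows agree on {A, B} but differ on C, so {A, B} → C does not hold.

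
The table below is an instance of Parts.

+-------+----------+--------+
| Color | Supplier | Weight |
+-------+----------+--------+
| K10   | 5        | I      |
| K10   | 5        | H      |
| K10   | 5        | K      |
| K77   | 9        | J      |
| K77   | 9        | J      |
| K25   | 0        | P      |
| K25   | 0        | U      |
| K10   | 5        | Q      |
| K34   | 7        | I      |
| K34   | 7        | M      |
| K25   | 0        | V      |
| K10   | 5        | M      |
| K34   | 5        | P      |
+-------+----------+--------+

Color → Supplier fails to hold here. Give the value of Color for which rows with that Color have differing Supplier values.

Color=K10: 5 rows → Supplier = 5, 5, 5, 5, 5 ✓
Color=K77: 2 rows → Supplier = 9, 9 ✓
Color=K25: 3 rows → Supplier = 0, 0, 0 ✓
Color=K34: 3 rows → Supplier takes values {7, 5} — violation
The only Color value with inconsistent Supplier is Color=K34.

K34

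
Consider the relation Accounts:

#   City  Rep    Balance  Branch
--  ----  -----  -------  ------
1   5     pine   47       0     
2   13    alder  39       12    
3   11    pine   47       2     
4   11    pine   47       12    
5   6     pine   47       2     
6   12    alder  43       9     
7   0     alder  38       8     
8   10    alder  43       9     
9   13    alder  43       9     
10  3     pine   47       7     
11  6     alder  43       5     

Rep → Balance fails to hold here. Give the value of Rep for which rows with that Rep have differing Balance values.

Rep=pine: rows 1, 3, 4, 5, 10 → Balance = 47, 47, 47, 47, 47 ✓
Rep=alder: rows 2, 6, 7, 8, 9, 11 → Balance takes values {39, 43, 38} — violation
The only Rep value with inconsistent Balance is Rep=alder.

alder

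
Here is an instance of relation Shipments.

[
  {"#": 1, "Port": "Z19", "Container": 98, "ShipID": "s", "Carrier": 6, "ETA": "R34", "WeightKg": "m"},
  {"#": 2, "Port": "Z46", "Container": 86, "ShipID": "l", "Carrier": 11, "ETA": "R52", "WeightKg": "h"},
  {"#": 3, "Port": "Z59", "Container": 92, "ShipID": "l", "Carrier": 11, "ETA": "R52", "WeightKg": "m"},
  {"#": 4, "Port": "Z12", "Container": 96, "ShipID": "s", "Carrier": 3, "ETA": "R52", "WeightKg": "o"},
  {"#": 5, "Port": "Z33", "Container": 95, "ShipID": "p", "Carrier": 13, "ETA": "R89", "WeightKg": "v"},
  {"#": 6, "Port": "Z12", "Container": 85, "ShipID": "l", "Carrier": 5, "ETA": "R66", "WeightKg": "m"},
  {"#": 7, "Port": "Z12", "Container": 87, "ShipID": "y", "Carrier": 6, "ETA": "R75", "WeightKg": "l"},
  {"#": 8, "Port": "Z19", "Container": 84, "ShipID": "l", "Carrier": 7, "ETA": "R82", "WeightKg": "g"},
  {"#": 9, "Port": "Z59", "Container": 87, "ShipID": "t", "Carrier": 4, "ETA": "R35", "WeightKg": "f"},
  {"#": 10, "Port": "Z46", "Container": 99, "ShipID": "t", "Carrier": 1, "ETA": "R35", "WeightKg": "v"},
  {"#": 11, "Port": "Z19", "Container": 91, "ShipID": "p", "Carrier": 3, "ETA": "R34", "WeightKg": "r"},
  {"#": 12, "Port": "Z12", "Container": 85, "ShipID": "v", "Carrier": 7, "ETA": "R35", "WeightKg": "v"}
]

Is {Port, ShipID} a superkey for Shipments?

Yes

All 12 rows have distinct {Port, ShipID} values, so {Port, ShipID} → (all attributes) holds and {Port, ShipID} is a superkey.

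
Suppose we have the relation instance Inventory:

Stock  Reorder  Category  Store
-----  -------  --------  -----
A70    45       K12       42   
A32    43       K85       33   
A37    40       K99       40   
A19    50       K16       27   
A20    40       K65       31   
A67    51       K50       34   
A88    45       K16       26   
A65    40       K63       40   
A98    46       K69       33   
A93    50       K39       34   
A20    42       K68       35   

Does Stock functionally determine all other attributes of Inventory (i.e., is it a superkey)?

Two distinct rows share Stock=A20, so Stock does not determine every attribute — not a superkey.

No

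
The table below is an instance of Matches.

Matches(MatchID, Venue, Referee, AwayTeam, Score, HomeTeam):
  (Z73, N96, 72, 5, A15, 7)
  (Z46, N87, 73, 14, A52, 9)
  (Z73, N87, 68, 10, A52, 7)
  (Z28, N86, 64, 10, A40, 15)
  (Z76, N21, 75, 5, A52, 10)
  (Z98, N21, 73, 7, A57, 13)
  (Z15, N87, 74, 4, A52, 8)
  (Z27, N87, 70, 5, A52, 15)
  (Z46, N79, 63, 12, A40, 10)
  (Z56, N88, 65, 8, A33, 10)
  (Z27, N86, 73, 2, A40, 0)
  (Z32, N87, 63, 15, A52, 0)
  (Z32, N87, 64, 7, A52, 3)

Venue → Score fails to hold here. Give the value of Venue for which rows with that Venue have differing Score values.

Venue=N96: 1 row → Score = A15 ✓
Venue=N87: 6 rows → Score = A52, A52, A52, A52, A52, A52 ✓
Venue=N86: 2 rows → Score = A40, A40 ✓
Venue=N21: 2 rows → Score takes values {A52, A57} — violation
Venue=N79: 1 row → Score = A40 ✓
Venue=N88: 1 row → Score = A33 ✓
The only Venue value with inconsistent Score is Venue=N21.

N21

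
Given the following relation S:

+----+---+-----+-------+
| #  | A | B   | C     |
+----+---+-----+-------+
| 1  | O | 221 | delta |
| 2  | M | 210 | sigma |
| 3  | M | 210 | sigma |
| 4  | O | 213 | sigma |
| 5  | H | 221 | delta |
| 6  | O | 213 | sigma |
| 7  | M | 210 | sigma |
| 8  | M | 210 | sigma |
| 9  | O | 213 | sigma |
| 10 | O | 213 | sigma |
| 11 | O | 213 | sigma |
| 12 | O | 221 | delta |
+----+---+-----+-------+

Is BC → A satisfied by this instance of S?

No

(B=221, C=delta): rows 1, 5, 12 → A takes values {O, H} — violation
(B=210, C=sigma): rows 2, 3, 7, 8 → A = M, M, M, M ✓
(B=213, C=sigma): rows 4, 6, 9, 10, 11 → A = O, O, O, O, O ✓
Two rows agree on BC but differ on A, so BC → A does not hold.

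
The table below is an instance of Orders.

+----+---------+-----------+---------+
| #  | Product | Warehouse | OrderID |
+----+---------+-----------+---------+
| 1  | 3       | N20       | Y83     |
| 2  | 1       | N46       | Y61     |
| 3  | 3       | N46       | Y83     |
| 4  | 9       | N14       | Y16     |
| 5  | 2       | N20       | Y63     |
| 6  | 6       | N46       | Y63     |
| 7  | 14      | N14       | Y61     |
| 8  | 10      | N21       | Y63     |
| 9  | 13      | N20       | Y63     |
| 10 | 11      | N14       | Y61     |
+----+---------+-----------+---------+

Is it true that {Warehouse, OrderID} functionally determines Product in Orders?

No

(Warehouse=N20, OrderID=Y83): row 1 → Product = 3 ✓
(Warehouse=N46, OrderID=Y61): row 2 → Product = 1 ✓
(Warehouse=N46, OrderID=Y83): row 3 → Product = 3 ✓
(Warehouse=N14, OrderID=Y16): row 4 → Product = 9 ✓
(Warehouse=N20, OrderID=Y63): rows 5, 9 → Product takes values {2, 13} — violation
(Warehouse=N46, OrderID=Y63): row 6 → Product = 6 ✓
(Warehouse=N14, OrderID=Y61): rows 7, 10 → Product takes values {14, 11} — violation
(Warehouse=N21, OrderID=Y63): row 8 → Product = 10 ✓
Two rows agree on {Warehouse, OrderID} but differ on Product, so {Warehouse, OrderID} → Product does not hold.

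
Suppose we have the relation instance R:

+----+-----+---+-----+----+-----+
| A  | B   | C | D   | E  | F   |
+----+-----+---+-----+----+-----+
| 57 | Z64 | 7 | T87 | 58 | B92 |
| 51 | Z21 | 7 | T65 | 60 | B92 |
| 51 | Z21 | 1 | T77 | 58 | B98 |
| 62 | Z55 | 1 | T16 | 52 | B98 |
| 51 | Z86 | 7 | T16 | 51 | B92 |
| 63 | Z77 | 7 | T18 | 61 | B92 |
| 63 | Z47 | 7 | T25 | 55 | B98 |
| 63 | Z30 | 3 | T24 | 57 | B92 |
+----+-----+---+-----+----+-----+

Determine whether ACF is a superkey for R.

No

Two distinct rows share (A=51, C=7, F=B92), so ACF does not determine every attribute — not a superkey.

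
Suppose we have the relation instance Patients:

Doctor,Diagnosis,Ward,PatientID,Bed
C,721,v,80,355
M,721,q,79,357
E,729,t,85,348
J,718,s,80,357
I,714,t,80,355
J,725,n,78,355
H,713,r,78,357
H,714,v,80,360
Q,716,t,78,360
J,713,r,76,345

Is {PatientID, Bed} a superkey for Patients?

Two distinct rows share (PatientID=80, Bed=355), so {PatientID, Bed} does not determine every attribute — not a superkey.

No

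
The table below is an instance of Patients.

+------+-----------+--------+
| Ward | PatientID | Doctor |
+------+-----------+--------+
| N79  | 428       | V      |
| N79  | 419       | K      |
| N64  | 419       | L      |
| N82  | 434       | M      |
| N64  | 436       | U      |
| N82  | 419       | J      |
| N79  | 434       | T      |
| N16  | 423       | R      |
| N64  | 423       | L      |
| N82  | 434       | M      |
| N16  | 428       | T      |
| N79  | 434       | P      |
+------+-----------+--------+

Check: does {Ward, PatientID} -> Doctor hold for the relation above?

(Ward=N79, PatientID=428): 1 row → Doctor = V ✓
(Ward=N79, PatientID=419): 1 row → Doctor = K ✓
(Ward=N64, PatientID=419): 1 row → Doctor = L ✓
(Ward=N82, PatientID=434): 2 rows → Doctor = M, M ✓
(Ward=N64, PatientID=436): 1 row → Doctor = U ✓
(Ward=N82, PatientID=419): 1 row → Doctor = J ✓
(Ward=N79, PatientID=434): 2 rows → Doctor takes values {T, P} — violation
(Ward=N16, PatientID=423): 1 row → Doctor = R ✓
(Ward=N64, PatientID=423): 1 row → Doctor = L ✓
(Ward=N16, PatientID=428): 1 row → Doctor = T ✓
Two rows agree on {Ward, PatientID} but differ on Doctor, so {Ward, PatientID} -> Doctor does not hold.

No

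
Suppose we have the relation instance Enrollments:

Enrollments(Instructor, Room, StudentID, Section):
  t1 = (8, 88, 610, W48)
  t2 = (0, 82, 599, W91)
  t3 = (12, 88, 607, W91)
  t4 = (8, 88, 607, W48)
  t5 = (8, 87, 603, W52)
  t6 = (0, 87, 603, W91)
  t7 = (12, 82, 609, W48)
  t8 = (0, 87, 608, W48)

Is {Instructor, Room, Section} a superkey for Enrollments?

No

Rows 1 and 4 have the same {Instructor, Room, Section} value (Instructor=8, Room=88, Section=W48) but are distinct tuples, so {Instructor, Room, Section} does not determine every attribute — not a superkey.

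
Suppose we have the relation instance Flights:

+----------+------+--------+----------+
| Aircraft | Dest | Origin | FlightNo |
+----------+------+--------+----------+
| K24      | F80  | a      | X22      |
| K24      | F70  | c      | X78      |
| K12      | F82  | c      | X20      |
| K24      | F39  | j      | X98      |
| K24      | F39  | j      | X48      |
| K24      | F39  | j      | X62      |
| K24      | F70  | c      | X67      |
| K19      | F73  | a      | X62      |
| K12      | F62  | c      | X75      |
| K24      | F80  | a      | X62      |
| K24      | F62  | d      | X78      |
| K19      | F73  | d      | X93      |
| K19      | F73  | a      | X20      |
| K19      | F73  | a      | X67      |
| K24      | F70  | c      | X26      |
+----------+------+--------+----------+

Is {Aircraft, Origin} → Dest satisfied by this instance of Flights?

(Aircraft=K24, Origin=a): 2 rows → Dest = F80, F80 ✓
(Aircraft=K24, Origin=c): 3 rows → Dest = F70, F70, F70 ✓
(Aircraft=K12, Origin=c): 2 rows → Dest takes values {F82, F62} — violation
(Aircraft=K24, Origin=j): 3 rows → Dest = F39, F39, F39 ✓
(Aircraft=K19, Origin=a): 3 rows → Dest = F73, F73, F73 ✓
(Aircraft=K24, Origin=d): 1 row → Dest = F62 ✓
(Aircraft=K19, Origin=d): 1 row → Dest = F73 ✓
Two rows agree on {Aircraft, Origin} but differ on Dest, so {Aircraft, Origin} → Dest does not hold.

No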